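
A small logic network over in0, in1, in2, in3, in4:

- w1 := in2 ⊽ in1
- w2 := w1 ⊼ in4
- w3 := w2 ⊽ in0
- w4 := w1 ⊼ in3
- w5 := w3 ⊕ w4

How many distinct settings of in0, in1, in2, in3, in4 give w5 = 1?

w5 = w3 ⊕ w4 must be 1, so w3 and w4 differ.
Enumerating the 32 input combinations, 28 give w5 = 1 and 4 give w5 = 0.

28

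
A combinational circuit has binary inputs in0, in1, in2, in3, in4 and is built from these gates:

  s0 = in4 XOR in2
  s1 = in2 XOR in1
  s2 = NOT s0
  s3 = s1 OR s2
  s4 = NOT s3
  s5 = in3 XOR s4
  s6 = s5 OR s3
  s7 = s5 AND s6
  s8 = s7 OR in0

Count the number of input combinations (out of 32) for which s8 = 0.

s8 = s7 OR in0 must be 0, so both s7 = 0 and in0 = 0.
s7 = s5 AND s6 must be 0, so at least one of s5, s6 is 0.
Enumerating the 32 input combinations, 8 give s8 = 0 and 24 give s8 = 1.

8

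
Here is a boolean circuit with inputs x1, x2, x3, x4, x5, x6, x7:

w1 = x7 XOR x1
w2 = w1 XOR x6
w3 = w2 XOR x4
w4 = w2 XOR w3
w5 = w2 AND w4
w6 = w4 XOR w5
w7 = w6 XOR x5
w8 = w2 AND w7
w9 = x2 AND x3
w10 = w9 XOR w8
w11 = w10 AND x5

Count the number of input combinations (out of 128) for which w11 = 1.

w11 = w10 AND x5 must be 1, so both w10 = 1 and x5 = 1.
Enumerating the 128 input combinations, 32 give w11 = 1 and 96 give w11 = 0.

32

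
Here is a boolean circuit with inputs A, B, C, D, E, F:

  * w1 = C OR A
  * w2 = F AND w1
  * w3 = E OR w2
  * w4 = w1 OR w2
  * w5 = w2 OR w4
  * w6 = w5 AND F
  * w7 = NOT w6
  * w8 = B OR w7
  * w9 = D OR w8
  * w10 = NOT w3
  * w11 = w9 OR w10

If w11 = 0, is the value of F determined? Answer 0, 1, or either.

1

w11 = w9 OR w10 must be 0, so both w9 = 0 and w10 = 0.
w9 = D OR w8 must be 0, so both D = 0 and w8 = 0.
w10 = NOT w3 must be 0, so w3 = 1.
Every assignment with w11 = 0 has F = 1; there are 6 such assignment(s).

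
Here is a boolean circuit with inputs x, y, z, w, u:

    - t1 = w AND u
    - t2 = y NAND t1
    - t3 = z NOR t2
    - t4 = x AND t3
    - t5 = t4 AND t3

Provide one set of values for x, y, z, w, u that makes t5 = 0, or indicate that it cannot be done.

x=1 y=0 z=0 w=0 u=0

t5 = t4 AND t3 must be 0, so at least one of t4, t3 is 0.
Check with x=1 y=0 z=0 w=0 u=0:
t1 = w AND u = 0 AND 0 = 0
t2 = y NAND t1 = 0 NAND 0 = 1
t3 = z NOR t2 = 0 NOR 1 = 0
t4 = x AND t3 = 1 AND 0 = 0
t5 = t4 AND t3 = 0 AND 0 = 0
So t5 = 0 as required.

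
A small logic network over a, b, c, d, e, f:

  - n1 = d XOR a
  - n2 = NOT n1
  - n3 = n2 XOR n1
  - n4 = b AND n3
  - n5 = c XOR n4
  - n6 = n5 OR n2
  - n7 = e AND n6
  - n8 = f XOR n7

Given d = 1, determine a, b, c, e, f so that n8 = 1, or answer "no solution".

n8 = f XOR n7 must be 1, so f and n7 differ.
Check with d = 1 and a=1, b=1, c=0, e=1, f=0:
n1 = d XOR a = 1 XOR 1 = 0
n2 = NOT n1 = NOT 0 = 1
n3 = n2 XOR n1 = 1 XOR 0 = 1
n4 = b AND n3 = 1 AND 1 = 1
n5 = c XOR n4 = 0 XOR 1 = 1
n6 = n5 OR n2 = 1 OR 1 = 1
n7 = e AND n6 = 1 AND 1 = 1
n8 = f XOR n7 = 0 XOR 1 = 1
So n8 = 1.

a=1, b=1, c=0, e=1, f=0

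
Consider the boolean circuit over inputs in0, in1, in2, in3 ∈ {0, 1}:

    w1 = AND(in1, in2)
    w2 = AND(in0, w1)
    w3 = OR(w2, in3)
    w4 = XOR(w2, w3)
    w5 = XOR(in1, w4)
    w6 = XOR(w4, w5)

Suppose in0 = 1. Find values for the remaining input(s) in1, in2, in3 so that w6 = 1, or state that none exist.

Check with in0 = 1 and in1=1, in2=0, in3=0:
w1 = AND(in1, in2) = AND(1, 0) = 0
w2 = AND(in0, w1) = AND(1, 0) = 0
w3 = OR(w2, in3) = OR(0, 0) = 0
w4 = XOR(w2, w3) = XOR(0, 0) = 0
w5 = XOR(in1, w4) = XOR(1, 0) = 1
w6 = XOR(w4, w5) = XOR(0, 1) = 1
So w6 = 1.

in1=1, in2=0, in3=0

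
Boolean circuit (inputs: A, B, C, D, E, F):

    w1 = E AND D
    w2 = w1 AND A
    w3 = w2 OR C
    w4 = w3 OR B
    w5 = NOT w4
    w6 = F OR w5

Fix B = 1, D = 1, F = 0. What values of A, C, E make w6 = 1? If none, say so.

With B = 1, D = 1, F = 0 fixed, none of the 8 settings of A, C, E give w6 = 1.
For example, with A=1, C=0, E=1:
w1 = E AND D = 1 AND 1 = 1
w2 = w1 AND A = 1 AND 1 = 1
w3 = w2 OR C = 1 OR 0 = 1
w4 = w3 OR B = 1 OR 1 = 1
w5 = NOT w4 = NOT 1 = 0
w6 = F OR w5 = 0 OR 0 = 0
giving w6 = 0 ≠ 1.

no solution exists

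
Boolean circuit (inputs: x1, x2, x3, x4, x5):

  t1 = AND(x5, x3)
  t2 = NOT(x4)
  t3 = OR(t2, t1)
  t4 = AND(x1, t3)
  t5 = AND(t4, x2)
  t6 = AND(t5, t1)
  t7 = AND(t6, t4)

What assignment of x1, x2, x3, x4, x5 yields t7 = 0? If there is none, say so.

t7 = AND(t6, t4) must be 0, so at least one of t6, t4 is 0.
Check with x1=0, x2=0, x3=1, x4=0, x5=0:
t1 = AND(x5, x3) = AND(0, 1) = 0
t2 = NOT(x4) = NOT 0 = 1
t3 = OR(t2, t1) = OR(1, 0) = 1
t4 = AND(x1, t3) = AND(0, 1) = 0
t5 = AND(t4, x2) = AND(0, 0) = 0
t6 = AND(t5, t1) = AND(0, 0) = 0
t7 = AND(t6, t4) = AND(0, 0) = 0
So t7 = 0 as required.

x1=0, x2=0, x3=1, x4=0, x5=0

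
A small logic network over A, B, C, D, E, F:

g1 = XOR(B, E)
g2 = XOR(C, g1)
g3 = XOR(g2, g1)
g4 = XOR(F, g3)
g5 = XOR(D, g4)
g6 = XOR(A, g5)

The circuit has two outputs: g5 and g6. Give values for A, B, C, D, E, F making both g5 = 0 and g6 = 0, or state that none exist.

A=0 B=1 C=1 D=1 E=0 F=0

Check with A=0 B=1 C=1 D=1 E=0 F=0:
g1 = XOR(B, E) = XOR(1, 0) = 1
g2 = XOR(C, g1) = XOR(1, 1) = 0
g3 = XOR(g2, g1) = XOR(0, 1) = 1
g4 = XOR(F, g3) = XOR(0, 1) = 1
g5 = XOR(D, g4) = XOR(1, 1) = 0
g6 = XOR(A, g5) = XOR(0, 0) = 0
So g5 = 0 and g6 = 0.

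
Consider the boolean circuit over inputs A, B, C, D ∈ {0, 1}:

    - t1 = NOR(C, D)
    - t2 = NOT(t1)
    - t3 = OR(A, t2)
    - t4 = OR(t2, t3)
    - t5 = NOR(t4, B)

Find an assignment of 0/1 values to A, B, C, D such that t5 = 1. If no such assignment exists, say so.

Check with A=0, B=0, C=0, D=0:
t1 = NOR(C, D) = NOR(0, 0) = 1
t2 = NOT(t1) = NOT 1 = 0
t3 = OR(A, t2) = OR(0, 0) = 0
t4 = OR(t2, t3) = OR(0, 0) = 0
t5 = NOR(t4, B) = NOR(0, 0) = 1
So t5 = 1 as required.

A=0, B=0, C=0, D=0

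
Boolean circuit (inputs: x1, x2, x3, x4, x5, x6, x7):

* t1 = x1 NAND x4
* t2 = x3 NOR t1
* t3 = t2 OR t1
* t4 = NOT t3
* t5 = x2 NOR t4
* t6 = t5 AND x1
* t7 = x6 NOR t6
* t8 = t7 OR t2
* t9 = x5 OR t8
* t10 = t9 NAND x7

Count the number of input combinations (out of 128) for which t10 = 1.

t10 = t9 NAND x7 must be 1, so at least one of t9, x7 is 0.
Enumerating the 128 input combinations, 80 give t10 = 1 and 48 give t10 = 0.

80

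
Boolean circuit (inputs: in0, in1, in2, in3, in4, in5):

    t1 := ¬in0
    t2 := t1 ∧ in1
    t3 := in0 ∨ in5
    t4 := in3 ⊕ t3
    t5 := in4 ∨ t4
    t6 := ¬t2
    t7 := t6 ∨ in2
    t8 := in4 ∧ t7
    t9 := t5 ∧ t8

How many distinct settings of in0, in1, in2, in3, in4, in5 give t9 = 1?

28

t9 = t5 ∧ t8 must be 1, so both t5 = 1 and t8 = 1.
t5 = in4 ∨ t4 must be 1, so at least one of in4, t4 is 1.
Enumerating the 64 input combinations, 28 give t9 = 1 and 36 give t9 = 0.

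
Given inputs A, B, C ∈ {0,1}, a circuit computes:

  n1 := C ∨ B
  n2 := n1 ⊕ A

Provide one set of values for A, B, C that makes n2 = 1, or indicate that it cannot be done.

A=1 B=0 C=0

n2 = n1 ⊕ A must be 1, so n1 and A differ.
Check with A=1 B=0 C=0:
n1 = C ∨ B = 0 ∨ 0 = 0
n2 = n1 ⊕ A = 0 ⊕ 1 = 1
So n2 = 1 as required.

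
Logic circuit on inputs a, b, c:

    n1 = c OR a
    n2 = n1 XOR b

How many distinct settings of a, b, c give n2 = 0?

n2 = n1 XOR b must be 0, so n1 and b are equal.
Enumerating the 8 input combinations, 4 give n2 = 0 and 4 give n2 = 1.

4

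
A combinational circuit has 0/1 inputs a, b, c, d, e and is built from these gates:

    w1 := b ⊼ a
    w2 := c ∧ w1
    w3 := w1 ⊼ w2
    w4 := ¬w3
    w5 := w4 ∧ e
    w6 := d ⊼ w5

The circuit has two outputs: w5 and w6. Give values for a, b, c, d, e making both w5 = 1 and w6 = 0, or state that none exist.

Check with a=1 b=0 c=1 d=1 e=1:
w1 = b ⊼ a = 0 ⊼ 1 = 1
w2 = c ∧ w1 = 1 ∧ 1 = 1
w3 = w1 ⊼ w2 = 1 ⊼ 1 = 0
w4 = ¬w3 = ¬0 = 1
w5 = w4 ∧ e = 1 ∧ 1 = 1
w6 = d ⊼ w5 = 1 ⊼ 1 = 0
So w5 = 1 and w6 = 0.

a=1 b=0 c=1 d=1 e=1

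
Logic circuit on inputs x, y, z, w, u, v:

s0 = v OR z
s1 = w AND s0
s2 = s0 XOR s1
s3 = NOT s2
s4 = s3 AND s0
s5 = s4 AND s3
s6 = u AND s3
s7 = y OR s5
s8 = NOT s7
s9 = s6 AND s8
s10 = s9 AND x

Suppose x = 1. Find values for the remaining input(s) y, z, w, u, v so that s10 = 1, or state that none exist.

Check with x = 1 and y=0, z=0, w=0, u=1, v=0:
s0 = v OR z = 0 OR 0 = 0
s1 = w AND s0 = 0 AND 0 = 0
s2 = s0 XOR s1 = 0 XOR 0 = 0
s3 = NOT s2 = NOT 0 = 1
s4 = s3 AND s0 = 1 AND 0 = 0
s5 = s4 AND s3 = 0 AND 1 = 0
s6 = u AND s3 = 1 AND 1 = 1
s7 = y OR s5 = 0 OR 0 = 0
s8 = NOT s7 = NOT 0 = 1
s9 = s6 AND s8 = 1 AND 1 = 1
s10 = s9 AND x = 1 AND 1 = 1
So s10 = 1.

y=0, z=0, w=0, u=1, v=0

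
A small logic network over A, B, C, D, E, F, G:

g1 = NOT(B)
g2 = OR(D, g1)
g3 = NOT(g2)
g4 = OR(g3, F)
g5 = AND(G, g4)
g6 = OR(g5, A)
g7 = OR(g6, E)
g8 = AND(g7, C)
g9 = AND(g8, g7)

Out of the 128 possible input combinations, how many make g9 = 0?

g9 = AND(g8, g7) must be 0, so at least one of g8, g7 is 0.
Enumerating the 128 input combinations, 75 give g9 = 0 and 53 give g9 = 1.

75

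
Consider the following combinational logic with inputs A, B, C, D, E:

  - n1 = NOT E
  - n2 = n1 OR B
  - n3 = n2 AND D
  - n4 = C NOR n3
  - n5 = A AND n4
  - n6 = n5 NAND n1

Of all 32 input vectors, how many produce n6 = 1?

30

n6 = n5 NAND n1 must be 1, so at least one of n5, n1 is 0.
Enumerating the 32 input combinations, 30 give n6 = 1 and 2 give n6 = 0.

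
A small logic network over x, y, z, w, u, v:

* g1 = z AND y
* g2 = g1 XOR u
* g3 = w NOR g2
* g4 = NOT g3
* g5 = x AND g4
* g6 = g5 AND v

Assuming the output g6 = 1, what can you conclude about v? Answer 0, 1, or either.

g6 = g5 AND v must be 1, so both g5 = 1 and v = 1.
g5 = x AND g4 must be 1, so both x = 1 and g4 = 1.
g4 = NOT g3 must be 1, so g3 = 0.
Every assignment with g6 = 1 has v = 1; there are 12 such assignment(s).

1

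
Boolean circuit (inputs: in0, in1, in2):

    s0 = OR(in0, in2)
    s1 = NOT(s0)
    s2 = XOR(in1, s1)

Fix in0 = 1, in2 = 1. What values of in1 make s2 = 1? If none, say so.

Check with in0 = 1, in2 = 1 and in1=1:
s0 = OR(in0, in2) = OR(1, 1) = 1
s1 = NOT(s0) = NOT 1 = 0
s2 = XOR(in1, s1) = XOR(1, 0) = 1
So s2 = 1.

in1=1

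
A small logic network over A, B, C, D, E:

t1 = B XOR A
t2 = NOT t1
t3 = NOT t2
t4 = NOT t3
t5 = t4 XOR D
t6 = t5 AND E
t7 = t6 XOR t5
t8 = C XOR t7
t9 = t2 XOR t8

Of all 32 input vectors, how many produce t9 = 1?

16

t9 = t2 XOR t8 must be 1, so t2 and t8 differ.
Enumerating the 32 input combinations, 16 give t9 = 1 and 16 give t9 = 0.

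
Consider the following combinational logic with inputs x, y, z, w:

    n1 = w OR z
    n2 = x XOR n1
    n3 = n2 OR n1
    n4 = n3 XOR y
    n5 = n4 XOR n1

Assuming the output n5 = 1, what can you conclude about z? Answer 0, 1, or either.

Both values of z occur among assignments with n5 = 1:
  z=0: x=0, y=1, z=0, w=0
  z=1: x=0, y=1, z=1, w=0

either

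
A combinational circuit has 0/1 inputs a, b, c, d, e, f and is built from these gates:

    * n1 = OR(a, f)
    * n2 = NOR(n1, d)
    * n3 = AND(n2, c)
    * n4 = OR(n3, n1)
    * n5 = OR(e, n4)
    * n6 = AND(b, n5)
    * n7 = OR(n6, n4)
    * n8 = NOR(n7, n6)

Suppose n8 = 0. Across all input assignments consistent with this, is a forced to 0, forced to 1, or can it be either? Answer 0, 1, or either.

either

Both values of a occur among assignments with n8 = 0:
  a=0: a=0, b=0, c=0, d=0, e=0, f=1
  a=1: a=1, b=0, c=0, d=0, e=0, f=0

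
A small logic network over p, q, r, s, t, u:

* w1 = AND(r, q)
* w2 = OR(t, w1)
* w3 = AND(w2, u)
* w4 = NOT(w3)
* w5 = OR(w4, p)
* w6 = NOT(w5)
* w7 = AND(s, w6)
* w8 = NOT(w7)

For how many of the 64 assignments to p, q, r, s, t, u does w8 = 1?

59

w8 = NOT(w7) must be 1, so w7 = 0.
w7 = AND(s, w6) must be 0, so at least one of s, w6 is 0.
Enumerating the 64 input combinations, 59 give w8 = 1 and 5 give w8 = 0.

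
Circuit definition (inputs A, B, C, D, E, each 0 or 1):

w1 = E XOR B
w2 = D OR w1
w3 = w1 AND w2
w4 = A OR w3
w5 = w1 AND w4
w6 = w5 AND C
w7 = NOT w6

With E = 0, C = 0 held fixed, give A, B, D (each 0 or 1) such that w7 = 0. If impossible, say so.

no solution exists

With E = 0, C = 0 fixed, none of the 8 settings of A, B, D give w7 = 0.
For example, with A=1, B=0, D=1:
w1 = E XOR B = 0 XOR 0 = 0
w2 = D OR w1 = 1 OR 0 = 1
w3 = w1 AND w2 = 0 AND 1 = 0
w4 = A OR w3 = 1 OR 0 = 1
w5 = w1 AND w4 = 0 AND 1 = 0
w6 = w5 AND C = 0 AND 0 = 0
w7 = NOT w6 = NOT 0 = 1
giving w7 = 1 ≠ 0.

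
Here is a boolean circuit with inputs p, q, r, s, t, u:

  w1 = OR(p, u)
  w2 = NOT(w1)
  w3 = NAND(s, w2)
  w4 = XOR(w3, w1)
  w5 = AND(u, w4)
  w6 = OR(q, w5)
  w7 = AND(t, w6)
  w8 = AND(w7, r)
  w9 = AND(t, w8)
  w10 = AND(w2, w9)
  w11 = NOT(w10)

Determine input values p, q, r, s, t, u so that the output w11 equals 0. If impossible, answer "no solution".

w11 = NOT(w10) must be 0, so w10 = 1.
Check with p=0 q=1 r=1 s=1 t=1 u=0:
w1 = OR(p, u) = OR(0, 0) = 0
w2 = NOT(w1) = NOT 0 = 1
w3 = NAND(s, w2) = NAND(1, 1) = 0
w4 = XOR(w3, w1) = XOR(0, 0) = 0
w5 = AND(u, w4) = AND(0, 0) = 0
w6 = OR(q, w5) = OR(1, 0) = 1
w7 = AND(t, w6) = AND(1, 1) = 1
w8 = AND(w7, r) = AND(1, 1) = 1
w9 = AND(t, w8) = AND(1, 1) = 1
w10 = AND(w2, w9) = AND(1, 1) = 1
w11 = NOT(w10) = NOT 1 = 0
So w11 = 0 as required.

p=0 q=1 r=1 s=1 t=1 u=0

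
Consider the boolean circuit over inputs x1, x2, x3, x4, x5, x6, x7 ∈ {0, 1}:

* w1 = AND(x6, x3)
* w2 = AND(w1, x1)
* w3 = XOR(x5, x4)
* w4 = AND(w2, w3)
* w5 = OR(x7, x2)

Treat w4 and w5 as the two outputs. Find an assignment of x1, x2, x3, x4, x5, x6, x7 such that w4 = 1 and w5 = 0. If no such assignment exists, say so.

Check with x1=1, x2=0, x3=1, x4=0, x5=1, x6=1, x7=0:
w1 = AND(x6, x3) = AND(1, 1) = 1
w2 = AND(w1, x1) = AND(1, 1) = 1
w3 = XOR(x5, x4) = XOR(1, 0) = 1
w4 = AND(w2, w3) = AND(1, 1) = 1
w5 = OR(x7, x2) = OR(0, 0) = 0
So w4 = 1 and w5 = 0.

x1=1, x2=0, x3=1, x4=0, x5=1, x6=1, x7=0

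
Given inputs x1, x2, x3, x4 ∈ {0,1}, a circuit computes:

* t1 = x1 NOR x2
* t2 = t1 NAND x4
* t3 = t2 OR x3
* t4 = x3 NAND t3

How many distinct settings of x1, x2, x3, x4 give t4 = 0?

8

t4 = x3 NAND t3 must be 0, so both x3 = 1 and t3 = 1.
t3 = t2 OR x3 must be 1, so at least one of t2, x3 is 1.
Enumerating the 16 input combinations, 8 give t4 = 0 and 8 give t4 = 1.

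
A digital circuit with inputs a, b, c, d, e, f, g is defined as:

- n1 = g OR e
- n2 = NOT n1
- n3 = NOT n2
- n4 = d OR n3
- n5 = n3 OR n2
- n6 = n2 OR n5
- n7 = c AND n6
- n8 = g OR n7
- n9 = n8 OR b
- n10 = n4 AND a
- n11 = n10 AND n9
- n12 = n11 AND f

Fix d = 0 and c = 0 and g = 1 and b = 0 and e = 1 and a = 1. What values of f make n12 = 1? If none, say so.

n12 = n11 AND f must be 1, so both n11 = 1 and f = 1.
Check with d = 0 and c = 0 and g = 1 and b = 0 and e = 1 and a = 1 and f=1:
n1 = g OR e = 1 OR 1 = 1
n2 = NOT n1 = NOT 1 = 0
n3 = NOT n2 = NOT 0 = 1
n4 = d OR n3 = 0 OR 1 = 1
n5 = n3 OR n2 = 1 OR 0 = 1
n6 = n2 OR n5 = 0 OR 1 = 1
n7 = c AND n6 = 0 AND 1 = 0
n8 = g OR n7 = 1 OR 0 = 1
n9 = n8 OR b = 1 OR 0 = 1
n10 = n4 AND a = 1 AND 1 = 1
n11 = n10 AND n9 = 1 AND 1 = 1
n12 = n11 AND f = 1 AND 1 = 1
So n12 = 1.

f=1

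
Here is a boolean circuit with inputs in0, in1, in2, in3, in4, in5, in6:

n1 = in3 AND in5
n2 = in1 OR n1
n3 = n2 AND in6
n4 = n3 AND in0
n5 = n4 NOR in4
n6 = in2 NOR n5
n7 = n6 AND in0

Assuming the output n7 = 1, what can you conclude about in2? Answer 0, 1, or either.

0

n7 = n6 AND in0 must be 1, so both n6 = 1 and in0 = 1.
n6 = in2 NOR n5 must be 1, so both in2 = 0 and n5 = 0.
Every assignment with n7 = 1 has in2 = 0; there are 21 such assignment(s).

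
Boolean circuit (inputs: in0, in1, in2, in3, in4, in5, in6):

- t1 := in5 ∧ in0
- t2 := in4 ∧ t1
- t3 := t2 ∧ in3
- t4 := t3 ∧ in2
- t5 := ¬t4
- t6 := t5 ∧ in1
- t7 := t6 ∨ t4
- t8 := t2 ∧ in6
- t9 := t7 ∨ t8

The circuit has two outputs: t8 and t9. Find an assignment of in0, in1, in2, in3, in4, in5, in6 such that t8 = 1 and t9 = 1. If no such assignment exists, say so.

Check with in0=1, in1=1, in2=1, in3=0, in4=1, in5=1, in6=1:
t1 = in5 ∧ in0 = 1 ∧ 1 = 1
t2 = in4 ∧ t1 = 1 ∧ 1 = 1
t3 = t2 ∧ in3 = 1 ∧ 0 = 0
t4 = t3 ∧ in2 = 0 ∧ 1 = 0
t5 = ¬t4 = ¬0 = 1
t6 = t5 ∧ in1 = 1 ∧ 1 = 1
t7 = t6 ∨ t4 = 1 ∨ 0 = 1
t8 = t2 ∧ in6 = 1 ∧ 1 = 1
t9 = t7 ∨ t8 = 1 ∨ 1 = 1
So t8 = 1 and t9 = 1.

in0=1, in1=1, in2=1, in3=0, in4=1, in5=1, in6=1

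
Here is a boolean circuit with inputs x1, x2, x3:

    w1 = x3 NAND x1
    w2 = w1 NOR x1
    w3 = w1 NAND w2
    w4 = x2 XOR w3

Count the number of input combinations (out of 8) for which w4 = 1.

4

w4 = x2 XOR w3 must be 1, so x2 and w3 differ.
Satisfying assignments:
  x1=0, x2=0, x3=0
  x1=0, x2=0, x3=1
  x1=1, x2=0, x3=0
  x1=1, x2=0, x3=1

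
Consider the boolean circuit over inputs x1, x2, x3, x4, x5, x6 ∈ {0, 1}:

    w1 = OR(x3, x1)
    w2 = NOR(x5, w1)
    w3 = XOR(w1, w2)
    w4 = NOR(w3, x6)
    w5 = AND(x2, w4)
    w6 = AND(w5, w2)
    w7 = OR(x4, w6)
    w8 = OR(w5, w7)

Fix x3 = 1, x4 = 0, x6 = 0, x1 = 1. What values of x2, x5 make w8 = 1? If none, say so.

With x3 = 1, x4 = 0, x6 = 0, x1 = 1 fixed, none of the 4 settings of x2, x5 give w8 = 1.
For example, with x2=0, x5=1:
w1 = OR(x3, x1) = OR(1, 1) = 1
w2 = NOR(x5, w1) = NOR(1, 1) = 0
w3 = XOR(w1, w2) = XOR(1, 0) = 1
w4 = NOR(w3, x6) = NOR(1, 0) = 0
w5 = AND(x2, w4) = AND(0, 0) = 0
w6 = AND(w5, w2) = AND(0, 0) = 0
w7 = OR(x4, w6) = OR(0, 0) = 0
w8 = OR(w5, w7) = OR(0, 0) = 0
giving w8 = 0 ≠ 1.

no solution exists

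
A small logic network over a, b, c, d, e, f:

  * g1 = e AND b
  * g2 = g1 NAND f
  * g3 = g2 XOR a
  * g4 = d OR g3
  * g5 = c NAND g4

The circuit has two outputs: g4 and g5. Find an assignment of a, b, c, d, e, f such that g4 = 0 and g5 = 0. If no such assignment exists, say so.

no solution exists

Across all 64 input combinations, none give both g4 = 0 and g5 = 0.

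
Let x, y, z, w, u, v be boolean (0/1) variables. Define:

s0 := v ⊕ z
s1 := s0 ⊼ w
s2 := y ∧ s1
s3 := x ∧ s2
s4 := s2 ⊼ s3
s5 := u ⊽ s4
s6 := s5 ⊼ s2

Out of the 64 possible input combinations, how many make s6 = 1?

58

s6 = s5 ⊼ s2 must be 1, so at least one of s5, s2 is 0.
Enumerating the 64 input combinations, 58 give s6 = 1 and 6 give s6 = 0.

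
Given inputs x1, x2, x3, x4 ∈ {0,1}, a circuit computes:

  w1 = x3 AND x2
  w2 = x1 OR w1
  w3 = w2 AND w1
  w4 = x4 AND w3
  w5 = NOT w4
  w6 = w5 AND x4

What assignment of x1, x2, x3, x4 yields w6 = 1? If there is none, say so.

x1=0, x2=0, x3=0, x4=1

Check with x1=0, x2=0, x3=0, x4=1:
w1 = x3 AND x2 = 0 AND 0 = 0
w2 = x1 OR w1 = 0 OR 0 = 0
w3 = w2 AND w1 = 0 AND 0 = 0
w4 = x4 AND w3 = 1 AND 0 = 0
w5 = NOT w4 = NOT 0 = 1
w6 = w5 AND x4 = 1 AND 1 = 1
So w6 = 1 as required.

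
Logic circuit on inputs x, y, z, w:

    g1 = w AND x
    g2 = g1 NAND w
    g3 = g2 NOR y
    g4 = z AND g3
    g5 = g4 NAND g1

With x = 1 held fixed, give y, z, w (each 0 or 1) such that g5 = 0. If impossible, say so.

Check with x = 1 and y=0, z=1, w=1:
g1 = w AND x = 1 AND 1 = 1
g2 = g1 NAND w = 1 NAND 1 = 0
g3 = g2 NOR y = 0 NOR 0 = 1
g4 = z AND g3 = 1 AND 1 = 1
g5 = g4 NAND g1 = 1 NAND 1 = 0
So g5 = 0.

y=0, z=1, w=1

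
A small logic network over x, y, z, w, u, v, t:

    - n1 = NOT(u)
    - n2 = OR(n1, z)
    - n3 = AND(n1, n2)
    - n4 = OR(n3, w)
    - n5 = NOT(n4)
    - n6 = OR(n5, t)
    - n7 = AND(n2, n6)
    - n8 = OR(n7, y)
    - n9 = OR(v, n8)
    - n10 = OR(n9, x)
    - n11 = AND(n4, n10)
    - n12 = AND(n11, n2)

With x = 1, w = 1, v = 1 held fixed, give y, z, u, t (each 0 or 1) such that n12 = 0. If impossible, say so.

y=0, z=0, u=1, t=0

Check with x = 1, w = 1, v = 1 and y=0, z=0, u=1, t=0:
n1 = NOT(u) = NOT 1 = 0
n2 = OR(n1, z) = OR(0, 0) = 0
n3 = AND(n1, n2) = AND(0, 0) = 0
n4 = OR(n3, w) = OR(0, 1) = 1
n5 = NOT(n4) = NOT 1 = 0
n6 = OR(n5, t) = OR(0, 0) = 0
n7 = AND(n2, n6) = AND(0, 0) = 0
n8 = OR(n7, y) = OR(0, 0) = 0
n9 = OR(v, n8) = OR(1, 0) = 1
n10 = OR(n9, x) = OR(1, 1) = 1
n11 = AND(n4, n10) = AND(1, 1) = 1
n12 = AND(n11, n2) = AND(1, 0) = 0
So n12 = 0.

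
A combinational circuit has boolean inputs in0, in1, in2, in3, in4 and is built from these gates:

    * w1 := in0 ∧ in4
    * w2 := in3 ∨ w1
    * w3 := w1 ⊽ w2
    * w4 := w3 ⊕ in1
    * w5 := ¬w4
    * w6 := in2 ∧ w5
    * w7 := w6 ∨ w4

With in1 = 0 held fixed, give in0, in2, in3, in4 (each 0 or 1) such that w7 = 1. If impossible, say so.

w7 = w6 ∨ w4 must be 1, so at least one of w6, w4 is 1.
Check with in1 = 0 and in0=0, in2=1, in3=1, in4=1:
w1 = in0 ∧ in4 = 0 ∧ 1 = 0
w2 = in3 ∨ w1 = 1 ∨ 0 = 1
w3 = w1 ⊽ w2 = 0 ⊽ 1 = 0
w4 = w3 ⊕ in1 = 0 ⊕ 0 = 0
w5 = ¬w4 = ¬0 = 1
w6 = in2 ∧ w5 = 1 ∧ 1 = 1
w7 = w6 ∨ w4 = 1 ∨ 0 = 1
So w7 = 1.

in0=0, in2=1, in3=1, in4=1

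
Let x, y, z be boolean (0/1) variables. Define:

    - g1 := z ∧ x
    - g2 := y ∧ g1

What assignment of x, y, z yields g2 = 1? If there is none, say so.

g2 = y ∧ g1 must be 1, so both y = 1 and g1 = 1.
g1 = z ∧ x must be 1, so both z = 1 and x = 1.
Check with x=1 y=1 z=1:
g1 = z ∧ x = 1 ∧ 1 = 1
g2 = y ∧ g1 = 1 ∧ 1 = 1
So g2 = 1 as required.

x=1 y=1 z=1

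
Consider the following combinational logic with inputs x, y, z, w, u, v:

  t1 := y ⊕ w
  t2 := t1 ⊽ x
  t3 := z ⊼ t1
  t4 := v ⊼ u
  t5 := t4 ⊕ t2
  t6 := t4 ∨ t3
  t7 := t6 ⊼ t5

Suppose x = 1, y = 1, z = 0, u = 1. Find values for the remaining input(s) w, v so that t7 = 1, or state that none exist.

w=0 v=1

Check with x = 1, y = 1, z = 0, u = 1 and w=0, v=1:
t1 = y ⊕ w = 1 ⊕ 0 = 1
t2 = t1 ⊽ x = 1 ⊽ 1 = 0
t3 = z ⊼ t1 = 0 ⊼ 1 = 1
t4 = v ⊼ u = 1 ⊼ 1 = 0
t5 = t4 ⊕ t2 = 0 ⊕ 0 = 0
t6 = t4 ∨ t3 = 0 ∨ 1 = 1
t7 = t6 ⊼ t5 = 1 ⊼ 0 = 1
So t7 = 1.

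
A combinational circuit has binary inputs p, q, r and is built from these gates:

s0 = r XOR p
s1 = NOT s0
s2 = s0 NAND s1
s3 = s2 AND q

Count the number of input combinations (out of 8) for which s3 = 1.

4

s3 = s2 AND q must be 1, so both s2 = 1 and q = 1.
s2 = s0 NAND s1 must be 1, so at least one of s0, s1 is 0.
Satisfying assignments:
  p=0, q=1, r=0
  p=0, q=1, r=1
  p=1, q=1, r=0
  p=1, q=1, r=1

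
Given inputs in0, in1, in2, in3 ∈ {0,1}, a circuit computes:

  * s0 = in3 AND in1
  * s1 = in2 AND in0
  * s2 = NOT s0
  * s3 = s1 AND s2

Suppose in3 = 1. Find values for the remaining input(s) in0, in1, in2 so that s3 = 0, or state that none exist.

Check with in3 = 1 and in0=1, in1=1, in2=1:
s0 = in3 AND in1 = 1 AND 1 = 1
s1 = in2 AND in0 = 1 AND 1 = 1
s2 = NOT s0 = NOT 1 = 0
s3 = s1 AND s2 = 1 AND 0 = 0
So s3 = 0.

in0=1, in1=1, in2=1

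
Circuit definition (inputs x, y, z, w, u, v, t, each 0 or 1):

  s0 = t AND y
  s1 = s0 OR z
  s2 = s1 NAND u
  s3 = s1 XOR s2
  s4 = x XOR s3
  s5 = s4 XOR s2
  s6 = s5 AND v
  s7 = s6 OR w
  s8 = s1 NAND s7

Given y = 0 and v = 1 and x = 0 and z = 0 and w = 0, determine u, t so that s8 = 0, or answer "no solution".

With y = 0 and v = 1 and x = 0 and z = 0 and w = 0 fixed, none of the 4 settings of u, t give s8 = 0.
For example, with u=0, t=1:
s0 = t AND y = 1 AND 0 = 0
s1 = s0 OR z = 0 OR 0 = 0
s2 = s1 NAND u = 0 NAND 0 = 1
s3 = s1 XOR s2 = 0 XOR 1 = 1
s4 = x XOR s3 = 0 XOR 1 = 1
s5 = s4 XOR s2 = 1 XOR 1 = 0
s6 = s5 AND v = 0 AND 1 = 0
s7 = s6 OR w = 0 OR 0 = 0
s8 = s1 NAND s7 = 0 NAND 0 = 1
giving s8 = 1 ≠ 0.

no solution exists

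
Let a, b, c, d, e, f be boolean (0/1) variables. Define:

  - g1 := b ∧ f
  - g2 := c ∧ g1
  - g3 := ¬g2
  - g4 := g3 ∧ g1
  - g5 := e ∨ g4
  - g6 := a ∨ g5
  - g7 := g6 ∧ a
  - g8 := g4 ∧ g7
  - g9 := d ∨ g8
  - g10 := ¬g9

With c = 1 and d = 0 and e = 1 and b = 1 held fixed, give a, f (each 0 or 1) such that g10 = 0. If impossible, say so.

no solution exists

With c = 1 and d = 0 and e = 1 and b = 1 fixed, none of the 4 settings of a, f give g10 = 0.
For example, with a=1, f=1:
g1 = b ∧ f = 1 ∧ 1 = 1
g2 = c ∧ g1 = 1 ∧ 1 = 1
g3 = ¬g2 = ¬1 = 0
g4 = g3 ∧ g1 = 0 ∧ 1 = 0
g5 = e ∨ g4 = 1 ∨ 0 = 1
g6 = a ∨ g5 = 1 ∨ 1 = 1
g7 = g6 ∧ a = 1 ∧ 1 = 1
g8 = g4 ∧ g7 = 0 ∧ 1 = 0
g9 = d ∨ g8 = 0 ∨ 0 = 0
g10 = ¬g9 = ¬0 = 1
giving g10 = 1 ≠ 0.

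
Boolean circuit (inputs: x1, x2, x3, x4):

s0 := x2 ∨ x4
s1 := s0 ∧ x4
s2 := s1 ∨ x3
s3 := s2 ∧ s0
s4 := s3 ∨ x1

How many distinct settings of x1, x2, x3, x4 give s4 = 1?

s4 = s3 ∨ x1 must be 1, so at least one of s3, x1 is 1.
Enumerating the 16 input combinations, 13 give s4 = 1 and 3 give s4 = 0.

13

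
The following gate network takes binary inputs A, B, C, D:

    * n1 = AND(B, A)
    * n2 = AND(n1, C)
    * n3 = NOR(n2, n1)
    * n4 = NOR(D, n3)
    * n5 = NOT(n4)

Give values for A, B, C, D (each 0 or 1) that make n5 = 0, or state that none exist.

A=1 B=1 C=1 D=0

n5 = NOT(n4) must be 0, so n4 = 1.
Check with A=1 B=1 C=1 D=0:
n1 = AND(B, A) = AND(1, 1) = 1
n2 = AND(n1, C) = AND(1, 1) = 1
n3 = NOR(n2, n1) = NOR(1, 1) = 0
n4 = NOR(D, n3) = NOR(0, 0) = 1
n5 = NOT(n4) = NOT 1 = 0
So n5 = 0 as required.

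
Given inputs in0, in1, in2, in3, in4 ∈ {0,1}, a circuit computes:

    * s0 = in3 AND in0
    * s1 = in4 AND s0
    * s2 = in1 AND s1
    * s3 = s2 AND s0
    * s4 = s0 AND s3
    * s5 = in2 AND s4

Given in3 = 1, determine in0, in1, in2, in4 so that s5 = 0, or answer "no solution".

in0=0, in1=0, in2=1, in4=1

s5 = in2 AND s4 must be 0, so at least one of in2, s4 is 0.
Check with in3 = 1 and in0=0, in1=0, in2=1, in4=1:
s0 = in3 AND in0 = 1 AND 0 = 0
s1 = in4 AND s0 = 1 AND 0 = 0
s2 = in1 AND s1 = 0 AND 0 = 0
s3 = s2 AND s0 = 0 AND 0 = 0
s4 = s0 AND s3 = 0 AND 0 = 0
s5 = in2 AND s4 = 1 AND 0 = 0
So s5 = 0.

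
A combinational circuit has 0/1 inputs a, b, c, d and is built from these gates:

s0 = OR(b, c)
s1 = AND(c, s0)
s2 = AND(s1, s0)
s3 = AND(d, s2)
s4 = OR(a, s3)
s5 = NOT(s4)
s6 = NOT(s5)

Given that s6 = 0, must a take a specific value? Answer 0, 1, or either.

s6 = NOT(s5) must be 0, so s5 = 1.
s5 = NOT(s4) must be 1, so s4 = 0.
s4 = OR(a, s3) must be 0, so both a = 0 and s3 = 0.
Every assignment with s6 = 0 has a = 0; there are 6 such assignment(s).

0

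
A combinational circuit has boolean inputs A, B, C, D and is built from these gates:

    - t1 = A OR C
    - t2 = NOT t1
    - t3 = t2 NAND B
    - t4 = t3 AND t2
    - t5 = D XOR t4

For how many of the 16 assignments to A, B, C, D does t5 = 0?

t5 = D XOR t4 must be 0, so D and t4 are equal.
Enumerating the 16 input combinations, 8 give t5 = 0 and 8 give t5 = 1.

8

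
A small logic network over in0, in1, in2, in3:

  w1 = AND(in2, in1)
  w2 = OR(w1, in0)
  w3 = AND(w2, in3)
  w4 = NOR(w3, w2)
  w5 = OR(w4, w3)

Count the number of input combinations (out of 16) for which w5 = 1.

11

w5 = OR(w4, w3) must be 1, so at least one of w4, w3 is 1.
Enumerating the 16 input combinations, 11 give w5 = 1 and 5 give w5 = 0.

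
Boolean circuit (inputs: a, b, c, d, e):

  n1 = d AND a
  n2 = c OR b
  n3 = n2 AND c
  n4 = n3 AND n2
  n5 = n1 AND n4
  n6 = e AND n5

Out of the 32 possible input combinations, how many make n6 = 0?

n6 = e AND n5 must be 0, so at least one of e, n5 is 0.
Enumerating the 32 input combinations, 30 give n6 = 0 and 2 give n6 = 1.

30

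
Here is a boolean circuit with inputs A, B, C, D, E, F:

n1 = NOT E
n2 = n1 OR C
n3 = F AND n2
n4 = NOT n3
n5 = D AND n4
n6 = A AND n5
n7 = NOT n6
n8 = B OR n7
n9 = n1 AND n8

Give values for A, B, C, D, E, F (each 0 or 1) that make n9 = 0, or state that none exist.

n9 = n1 AND n8 must be 0, so at least one of n1, n8 is 0.
Check with A=1, B=1, C=1, D=0, E=1, F=0:
n1 = NOT E = NOT 1 = 0
n2 = n1 OR C = 0 OR 1 = 1
n3 = F AND n2 = 0 AND 1 = 0
n4 = NOT n3 = NOT 0 = 1
n5 = D AND n4 = 0 AND 1 = 0
n6 = A AND n5 = 1 AND 0 = 0
n7 = NOT n6 = NOT 0 = 1
n8 = B OR n7 = 1 OR 1 = 1
n9 = n1 AND n8 = 0 AND 1 = 0
So n9 = 0 as required.

A=1, B=1, C=1, D=0, E=1, F=0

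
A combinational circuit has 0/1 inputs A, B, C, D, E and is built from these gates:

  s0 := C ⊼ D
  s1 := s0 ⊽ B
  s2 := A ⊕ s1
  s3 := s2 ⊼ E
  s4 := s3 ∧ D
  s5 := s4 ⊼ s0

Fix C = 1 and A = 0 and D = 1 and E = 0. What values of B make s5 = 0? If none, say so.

With C = 1 and A = 0 and D = 1 and E = 0 fixed, none of the 2 settings of B give s5 = 0.
For example, with B=1:
s0 = C ⊼ D = 1 ⊼ 1 = 0
s1 = s0 ⊽ B = 0 ⊽ 1 = 0
s2 = A ⊕ s1 = 0 ⊕ 0 = 0
s3 = s2 ⊼ E = 0 ⊼ 0 = 1
s4 = s3 ∧ D = 1 ∧ 1 = 1
s5 = s4 ⊼ s0 = 1 ⊼ 0 = 1
giving s5 = 1 ≠ 0.

no solution exists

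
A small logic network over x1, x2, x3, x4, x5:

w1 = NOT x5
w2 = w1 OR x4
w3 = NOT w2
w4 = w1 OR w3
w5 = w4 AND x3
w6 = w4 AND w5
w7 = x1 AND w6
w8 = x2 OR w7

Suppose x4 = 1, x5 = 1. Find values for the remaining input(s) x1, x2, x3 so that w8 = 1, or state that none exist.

w8 = x2 OR w7 must be 1, so at least one of x2, w7 is 1.
Check with x4 = 1, x5 = 1 and x1=0, x2=1, x3=1:
w1 = NOT x5 = NOT 1 = 0
w2 = w1 OR x4 = 0 OR 1 = 1
w3 = NOT w2 = NOT 1 = 0
w4 = w1 OR w3 = 0 OR 0 = 0
w5 = w4 AND x3 = 0 AND 1 = 0
w6 = w4 AND w5 = 0 AND 0 = 0
w7 = x1 AND w6 = 0 AND 0 = 0
w8 = x2 OR w7 = 1 OR 0 = 1
So w8 = 1.

x1=0, x2=1, x3=1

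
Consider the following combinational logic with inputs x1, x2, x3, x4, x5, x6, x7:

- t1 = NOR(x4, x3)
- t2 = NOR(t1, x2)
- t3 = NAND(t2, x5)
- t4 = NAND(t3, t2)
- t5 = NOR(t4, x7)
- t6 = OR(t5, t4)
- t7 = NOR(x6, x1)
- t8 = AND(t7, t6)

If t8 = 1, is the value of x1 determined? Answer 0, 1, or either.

t8 = AND(t7, t6) must be 1, so both t7 = 1 and t6 = 1.
t7 = NOR(x6, x1) must be 1, so both x6 = 0 and x1 = 0.
Every assignment with t8 = 1 has x1 = 0; there are 29 such assignment(s).

0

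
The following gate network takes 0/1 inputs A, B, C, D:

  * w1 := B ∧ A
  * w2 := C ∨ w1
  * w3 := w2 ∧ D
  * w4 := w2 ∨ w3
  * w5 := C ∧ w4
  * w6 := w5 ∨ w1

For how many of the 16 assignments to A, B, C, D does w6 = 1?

10

w6 = w5 ∨ w1 must be 1, so at least one of w5, w1 is 1.
Enumerating the 16 input combinations, 10 give w6 = 1 and 6 give w6 = 0.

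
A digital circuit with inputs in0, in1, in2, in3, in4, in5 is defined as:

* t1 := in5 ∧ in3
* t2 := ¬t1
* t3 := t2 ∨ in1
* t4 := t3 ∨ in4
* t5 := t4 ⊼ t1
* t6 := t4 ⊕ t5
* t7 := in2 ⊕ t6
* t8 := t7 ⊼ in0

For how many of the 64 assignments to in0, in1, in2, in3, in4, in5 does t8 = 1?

48

t8 = t7 ⊼ in0 must be 1, so at least one of t7, in0 is 0.
Enumerating the 64 input combinations, 48 give t8 = 1 and 16 give t8 = 0.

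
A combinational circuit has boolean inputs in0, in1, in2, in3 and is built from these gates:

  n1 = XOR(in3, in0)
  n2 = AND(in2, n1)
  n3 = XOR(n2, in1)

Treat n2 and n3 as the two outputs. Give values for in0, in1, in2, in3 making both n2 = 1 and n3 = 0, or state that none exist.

in0=1 in1=1 in2=1 in3=0

Check with in0=1 in1=1 in2=1 in3=0:
n1 = XOR(in3, in0) = XOR(0, 1) = 1
n2 = AND(in2, n1) = AND(1, 1) = 1
n3 = XOR(n2, in1) = XOR(1, 1) = 0
So n2 = 1 and n3 = 0.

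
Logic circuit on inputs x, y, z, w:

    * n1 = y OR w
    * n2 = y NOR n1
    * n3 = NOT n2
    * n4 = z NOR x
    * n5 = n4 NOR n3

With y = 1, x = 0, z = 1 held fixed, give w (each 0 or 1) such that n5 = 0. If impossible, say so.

w=1

Check with y = 1, x = 0, z = 1 and w=1:
n1 = y OR w = 1 OR 1 = 1
n2 = y NOR n1 = 1 NOR 1 = 0
n3 = NOT n2 = NOT 0 = 1
n4 = z NOR x = 1 NOR 0 = 0
n5 = n4 NOR n3 = 0 NOR 1 = 0
So n5 = 0.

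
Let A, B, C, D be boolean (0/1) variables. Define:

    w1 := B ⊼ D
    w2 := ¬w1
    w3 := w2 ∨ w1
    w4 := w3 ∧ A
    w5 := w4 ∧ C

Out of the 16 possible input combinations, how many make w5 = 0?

w5 = w4 ∧ C must be 0, so at least one of w4, C is 0.
Enumerating the 16 input combinations, 12 give w5 = 0 and 4 give w5 = 1.

12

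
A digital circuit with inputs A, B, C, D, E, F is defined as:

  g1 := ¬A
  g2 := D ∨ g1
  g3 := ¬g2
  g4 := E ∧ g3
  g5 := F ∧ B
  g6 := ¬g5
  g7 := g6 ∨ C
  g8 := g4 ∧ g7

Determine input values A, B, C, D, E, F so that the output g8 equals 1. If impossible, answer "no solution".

g8 = g4 ∧ g7 must be 1, so both g4 = 1 and g7 = 1.
g4 = E ∧ g3 must be 1, so both E = 1 and g3 = 1.
g7 = g6 ∨ C must be 1, so at least one of g6, C is 1.
Check with A=1 B=0 C=1 D=0 E=1 F=0:
g1 = ¬A = ¬1 = 0
g2 = D ∨ g1 = 0 ∨ 0 = 0
g3 = ¬g2 = ¬0 = 1
g4 = E ∧ g3 = 1 ∧ 1 = 1
g5 = F ∧ B = 0 ∧ 0 = 0
g6 = ¬g5 = ¬0 = 1
g7 = g6 ∨ C = 1 ∨ 1 = 1
g8 = g4 ∧ g7 = 1 ∧ 1 = 1
So g8 = 1 as required.

A=1 B=0 C=1 D=0 E=1 F=0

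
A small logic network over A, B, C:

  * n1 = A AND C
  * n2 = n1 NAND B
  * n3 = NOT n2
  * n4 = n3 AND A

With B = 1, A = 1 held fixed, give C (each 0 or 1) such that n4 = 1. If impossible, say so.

n4 = n3 AND A must be 1, so both n3 = 1 and A = 1.
n3 = NOT n2 must be 1, so n2 = 0.
Check with B = 1, A = 1 and C=1:
n1 = A AND C = 1 AND 1 = 1
n2 = n1 NAND B = 1 NAND 1 = 0
n3 = NOT n2 = NOT 0 = 1
n4 = n3 AND A = 1 AND 1 = 1
So n4 = 1.

C=1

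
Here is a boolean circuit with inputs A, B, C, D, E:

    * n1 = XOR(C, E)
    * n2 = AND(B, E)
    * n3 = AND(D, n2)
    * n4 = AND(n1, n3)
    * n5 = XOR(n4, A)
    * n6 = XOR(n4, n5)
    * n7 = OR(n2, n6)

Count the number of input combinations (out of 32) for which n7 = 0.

12

n7 = OR(n2, n6) must be 0, so both n2 = 0 and n6 = 0.
n2 = AND(B, E) must be 0, so at least one of B, E is 0.
Enumerating the 32 input combinations, 12 give n7 = 0 and 20 give n7 = 1.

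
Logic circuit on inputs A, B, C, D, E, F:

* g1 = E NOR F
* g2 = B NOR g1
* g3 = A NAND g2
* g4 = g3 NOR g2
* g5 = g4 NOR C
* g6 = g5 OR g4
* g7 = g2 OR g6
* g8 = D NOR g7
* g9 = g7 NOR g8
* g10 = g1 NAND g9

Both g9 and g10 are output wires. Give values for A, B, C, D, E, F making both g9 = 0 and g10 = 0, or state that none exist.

no solution exists

Across all 64 input combinations, none give both g9 = 0 and g10 = 0.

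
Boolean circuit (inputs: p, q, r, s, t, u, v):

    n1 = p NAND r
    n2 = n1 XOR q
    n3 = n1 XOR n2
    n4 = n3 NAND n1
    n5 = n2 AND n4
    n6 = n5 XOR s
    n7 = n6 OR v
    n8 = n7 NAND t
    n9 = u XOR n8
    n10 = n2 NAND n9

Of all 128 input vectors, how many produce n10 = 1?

n10 = n2 NAND n9 must be 1, so at least one of n2, n9 is 0.
Enumerating the 128 input combinations, 96 give n10 = 1 and 32 give n10 = 0.

96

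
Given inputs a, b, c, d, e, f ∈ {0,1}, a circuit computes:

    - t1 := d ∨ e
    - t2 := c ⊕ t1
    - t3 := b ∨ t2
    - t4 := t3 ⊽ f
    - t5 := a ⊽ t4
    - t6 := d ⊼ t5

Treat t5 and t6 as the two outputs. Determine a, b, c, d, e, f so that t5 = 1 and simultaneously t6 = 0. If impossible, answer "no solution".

a=0 b=1 c=0 d=1 e=0 f=0

Check with a=0 b=1 c=0 d=1 e=0 f=0:
t1 = d ∨ e = 1 ∨ 0 = 1
t2 = c ⊕ t1 = 0 ⊕ 1 = 1
t3 = b ∨ t2 = 1 ∨ 1 = 1
t4 = t3 ⊽ f = 1 ⊽ 0 = 0
t5 = a ⊽ t4 = 0 ⊽ 0 = 1
t6 = d ⊼ t5 = 1 ⊼ 1 = 0
So t5 = 1 and t6 = 0.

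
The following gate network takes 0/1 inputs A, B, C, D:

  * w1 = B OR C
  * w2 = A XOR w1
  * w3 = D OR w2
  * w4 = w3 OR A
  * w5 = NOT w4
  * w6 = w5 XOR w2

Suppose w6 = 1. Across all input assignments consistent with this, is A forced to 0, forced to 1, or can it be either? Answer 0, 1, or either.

either

Both values of A occur among assignments with w6 = 1:
  A=0: A=0, B=0, C=0, D=0
  A=1: A=1, B=0, C=0, D=0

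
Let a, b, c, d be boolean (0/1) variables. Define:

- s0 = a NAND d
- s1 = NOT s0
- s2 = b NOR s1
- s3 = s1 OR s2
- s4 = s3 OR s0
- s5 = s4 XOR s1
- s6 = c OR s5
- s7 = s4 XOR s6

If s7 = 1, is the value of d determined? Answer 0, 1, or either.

s7 = s4 XOR s6 must be 1, so s4 and s6 differ.
Every assignment with s7 = 1 has d = 1; there are 2 such assignment(s).
  a=1, b=0, c=0, d=1
  a=1, b=1, c=0, d=1

1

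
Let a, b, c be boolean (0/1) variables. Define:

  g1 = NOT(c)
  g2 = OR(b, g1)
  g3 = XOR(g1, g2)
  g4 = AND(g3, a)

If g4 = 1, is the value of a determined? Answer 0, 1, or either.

1

g4 = AND(g3, a) must be 1, so both g3 = 1 and a = 1.
g3 = XOR(g1, g2) must be 1, so g1 and g2 differ.
Every assignment with g4 = 1 has a = 1; there are 1 such assignment(s).
  a=1, b=1, c=1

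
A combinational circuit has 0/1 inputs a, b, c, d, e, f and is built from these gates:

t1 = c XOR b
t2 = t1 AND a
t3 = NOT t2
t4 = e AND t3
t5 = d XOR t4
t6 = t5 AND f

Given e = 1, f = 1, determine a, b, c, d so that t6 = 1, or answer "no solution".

a=1 b=1 c=0 d=1

t6 = t5 AND f must be 1, so both t5 = 1 and f = 1.
t5 = d XOR t4 must be 1, so d and t4 differ.
Check with e = 1, f = 1 and a=1, b=1, c=0, d=1:
t1 = c XOR b = 0 XOR 1 = 1
t2 = t1 AND a = 1 AND 1 = 1
t3 = NOT t2 = NOT 1 = 0
t4 = e AND t3 = 1 AND 0 = 0
t5 = d XOR t4 = 1 XOR 0 = 1
t6 = t5 AND f = 1 AND 1 = 1
So t6 = 1.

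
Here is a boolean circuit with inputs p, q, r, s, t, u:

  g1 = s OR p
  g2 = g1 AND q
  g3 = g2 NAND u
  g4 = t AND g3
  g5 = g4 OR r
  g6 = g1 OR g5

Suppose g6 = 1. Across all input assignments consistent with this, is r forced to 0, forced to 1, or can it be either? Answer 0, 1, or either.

Both values of r occur among assignments with g6 = 1:
  r=0: p=0, q=0, r=0, s=0, t=1, u=0
  r=1: p=0, q=0, r=1, s=0, t=0, u=0

either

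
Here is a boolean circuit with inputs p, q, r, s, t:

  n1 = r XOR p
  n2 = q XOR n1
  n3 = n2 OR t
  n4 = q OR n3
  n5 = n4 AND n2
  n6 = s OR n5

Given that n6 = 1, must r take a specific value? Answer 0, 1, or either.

Both values of r occur among assignments with n6 = 1:
  r=0: p=0, q=0, r=0, s=1, t=0
  r=1: p=0, q=0, r=1, s=0, t=0

either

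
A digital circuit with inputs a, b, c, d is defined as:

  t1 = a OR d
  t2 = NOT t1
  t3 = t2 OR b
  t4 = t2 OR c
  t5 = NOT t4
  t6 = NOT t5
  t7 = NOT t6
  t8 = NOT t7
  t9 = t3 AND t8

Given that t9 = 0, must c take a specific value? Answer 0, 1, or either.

either

Both values of c occur among assignments with t9 = 0:
  c=0: a=0, b=0, c=0, d=1
  c=1: a=0, b=0, c=1, d=1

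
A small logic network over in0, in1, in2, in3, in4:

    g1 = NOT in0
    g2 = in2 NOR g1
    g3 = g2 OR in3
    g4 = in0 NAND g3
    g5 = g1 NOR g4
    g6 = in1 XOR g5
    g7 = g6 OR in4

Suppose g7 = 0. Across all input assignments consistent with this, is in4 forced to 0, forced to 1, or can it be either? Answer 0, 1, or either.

g7 = g6 OR in4 must be 0, so both g6 = 0 and in4 = 0.
g6 = in1 XOR g5 must be 0, so in1 and g5 are equal.
Every assignment with g7 = 0 has in4 = 0; there are 8 such assignment(s).

0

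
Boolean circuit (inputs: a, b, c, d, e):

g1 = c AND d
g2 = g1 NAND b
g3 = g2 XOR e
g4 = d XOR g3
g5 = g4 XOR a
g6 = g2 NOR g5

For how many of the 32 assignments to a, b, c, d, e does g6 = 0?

g6 = g2 NOR g5 must be 0, so at least one of g2, g5 is 1.
Enumerating the 32 input combinations, 30 give g6 = 0 and 2 give g6 = 1.

30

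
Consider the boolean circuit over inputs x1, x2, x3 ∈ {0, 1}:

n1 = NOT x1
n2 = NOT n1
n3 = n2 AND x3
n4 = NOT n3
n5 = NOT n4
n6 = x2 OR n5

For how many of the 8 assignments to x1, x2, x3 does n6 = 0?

3

n6 = x2 OR n5 must be 0, so both x2 = 0 and n5 = 0.
n5 = NOT n4 must be 0, so n4 = 1.
Satisfying assignments:
  x1=0, x2=0, x3=0
  x1=0, x2=0, x3=1
  x1=1, x2=0, x3=0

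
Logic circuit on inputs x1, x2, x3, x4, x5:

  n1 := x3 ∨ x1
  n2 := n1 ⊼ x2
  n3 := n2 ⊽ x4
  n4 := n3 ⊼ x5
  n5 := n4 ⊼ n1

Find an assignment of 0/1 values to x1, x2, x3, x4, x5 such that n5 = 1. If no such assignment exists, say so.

n5 = n4 ⊼ n1 must be 1, so at least one of n4, n1 is 0.
Check with x1=0, x2=0, x3=0, x4=1, x5=0:
n1 = x3 ∨ x1 = 0 ∨ 0 = 0
n2 = n1 ⊼ x2 = 0 ⊼ 0 = 1
n3 = n2 ⊽ x4 = 1 ⊽ 1 = 0
n4 = n3 ⊼ x5 = 0 ⊼ 0 = 1
n5 = n4 ⊼ n1 = 1 ⊼ 0 = 1
So n5 = 1 as required.

x1=0, x2=0, x3=0, x4=1, x5=0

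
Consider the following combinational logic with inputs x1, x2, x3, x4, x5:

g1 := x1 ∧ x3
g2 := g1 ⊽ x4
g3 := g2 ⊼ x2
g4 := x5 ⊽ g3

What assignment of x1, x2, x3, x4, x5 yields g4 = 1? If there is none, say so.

x1=1 x2=1 x3=0 x4=0 x5=0

g4 = x5 ⊽ g3 must be 1, so both x5 = 0 and g3 = 0.
g3 = g2 ⊼ x2 must be 0, so both g2 = 1 and x2 = 1.
Check with x1=1 x2=1 x3=0 x4=0 x5=0:
g1 = x1 ∧ x3 = 1 ∧ 0 = 0
g2 = g1 ⊽ x4 = 0 ⊽ 0 = 1
g3 = g2 ⊼ x2 = 1 ⊼ 1 = 0
g4 = x5 ⊽ g3 = 0 ⊽ 0 = 1
So g4 = 1 as required.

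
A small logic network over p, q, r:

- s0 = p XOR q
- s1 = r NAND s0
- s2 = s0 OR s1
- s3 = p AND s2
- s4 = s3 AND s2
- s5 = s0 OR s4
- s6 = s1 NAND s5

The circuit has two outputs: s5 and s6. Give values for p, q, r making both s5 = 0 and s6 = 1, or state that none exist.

p=0, q=0, r=1

Check with p=0, q=0, r=1:
s0 = p XOR q = 0 XOR 0 = 0
s1 = r NAND s0 = 1 NAND 0 = 1
s2 = s0 OR s1 = 0 OR 1 = 1
s3 = p AND s2 = 0 AND 1 = 0
s4 = s3 AND s2 = 0 AND 1 = 0
s5 = s0 OR s4 = 0 OR 0 = 0
s6 = s1 NAND s5 = 1 NAND 0 = 1
So s5 = 0 and s6 = 1.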